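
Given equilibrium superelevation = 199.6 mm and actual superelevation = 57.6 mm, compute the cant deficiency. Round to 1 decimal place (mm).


Cant deficiency = equilibrium cant - actual cant
CD = 199.6 - 57.6
CD = 142.0 mm

142.0


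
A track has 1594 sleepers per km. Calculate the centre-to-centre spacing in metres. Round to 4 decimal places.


Spacing = 1000 m / number of sleepers
Spacing = 1000 / 1594
Spacing = 0.6274 m

0.6274


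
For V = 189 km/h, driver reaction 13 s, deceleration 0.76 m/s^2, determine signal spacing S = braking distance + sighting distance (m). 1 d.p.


V = 189 / 3.6 = 52.5 m/s
Braking distance = 52.5^2 / (2*0.76) = 1813.3224 m
Sighting distance = 52.5 * 13 = 682.5 m
S = 1813.3224 + 682.5 = 2495.8 m

2495.8


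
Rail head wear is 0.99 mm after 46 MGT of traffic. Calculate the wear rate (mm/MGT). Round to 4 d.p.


Wear rate = total wear / cumulative tonnage
Rate = 0.99 / 46
Rate = 0.0215 mm/MGT

0.0215


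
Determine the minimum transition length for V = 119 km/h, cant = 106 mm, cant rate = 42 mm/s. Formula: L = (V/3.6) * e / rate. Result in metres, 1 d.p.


Convert speed: V = 119 / 3.6 = 33.0556 m/s
L = 33.0556 * 106 / 42
L = 3503.8889 / 42
L = 83.4 m

83.4


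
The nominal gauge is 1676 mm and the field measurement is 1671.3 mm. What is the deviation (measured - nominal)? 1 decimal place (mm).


Deviation = measured - nominal
Deviation = 1671.3 - 1676
Deviation = -4.7 mm

-4.7


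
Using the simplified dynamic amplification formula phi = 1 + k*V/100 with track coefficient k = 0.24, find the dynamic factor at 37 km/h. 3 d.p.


phi = 1 + k * V / 100
phi = 1 + 0.24 * 37 / 100
phi = 1 + 0.0888
phi = 1.089

1.089


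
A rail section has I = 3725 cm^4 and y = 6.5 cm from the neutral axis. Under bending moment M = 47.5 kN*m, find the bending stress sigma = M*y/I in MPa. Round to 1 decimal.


Convert units:
M = 47.5 kN*m = 47500000 N*mm
y = 6.5 cm = 65 mm
I = 3725 cm^4 = 37250000 mm^4
sigma = 47500000 * 65 / 37250000
sigma = 82.9 MPa

82.9


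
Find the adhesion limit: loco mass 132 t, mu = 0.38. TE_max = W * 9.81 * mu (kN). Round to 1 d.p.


TE_max = W * g * mu
TE_max = 132 * 9.81 * 0.38
TE_max = 1294.92 * 0.38
TE_max = 492.1 kN

492.1


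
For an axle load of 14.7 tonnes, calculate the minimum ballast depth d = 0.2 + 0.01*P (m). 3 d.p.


d = 0.2 + 0.01 * 14.7
d = 0.2 + 0.147
d = 0.347 m

0.347


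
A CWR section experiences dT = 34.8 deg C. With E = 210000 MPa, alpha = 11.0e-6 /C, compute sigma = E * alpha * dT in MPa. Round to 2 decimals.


sigma = E * alpha * dT
sigma = 210000 * 11.0e-6 * 34.8
sigma = 2.31 * 34.8
sigma = 80.39 MPa

80.39


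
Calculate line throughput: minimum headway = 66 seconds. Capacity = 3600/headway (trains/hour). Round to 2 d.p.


Capacity = 3600 / headway
Capacity = 3600 / 66
Capacity = 54.55 trains/hour

54.55


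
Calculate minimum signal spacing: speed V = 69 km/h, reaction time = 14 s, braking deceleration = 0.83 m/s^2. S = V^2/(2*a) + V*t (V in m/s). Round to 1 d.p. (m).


V = 69 / 3.6 = 19.1667 m/s
Braking distance = 19.1667^2 / (2*0.83) = 221.3019 m
Sighting distance = 19.1667 * 14 = 268.3333 m
S = 221.3019 + 268.3333 = 489.6 m

489.6


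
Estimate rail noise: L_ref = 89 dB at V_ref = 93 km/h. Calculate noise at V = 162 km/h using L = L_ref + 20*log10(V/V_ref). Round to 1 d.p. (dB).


V/V_ref = 162 / 93 = 1.741935
log10(1.741935) = 0.241032
20 * 0.241032 = 4.8206
L = 89 + 4.8206 = 93.8 dB

93.8


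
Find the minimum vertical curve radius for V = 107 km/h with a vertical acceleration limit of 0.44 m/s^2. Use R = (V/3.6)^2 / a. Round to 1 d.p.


Convert speed: V = 107 / 3.6 = 29.7222 m/s
V^2 = 883.4105 m^2/s^2
R_v = 883.4105 / 0.44
R_v = 2007.8 m

2007.8


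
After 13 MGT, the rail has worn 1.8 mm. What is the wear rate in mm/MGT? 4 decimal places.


Wear rate = total wear / cumulative tonnage
Rate = 1.8 / 13
Rate = 0.1385 mm/MGT

0.1385


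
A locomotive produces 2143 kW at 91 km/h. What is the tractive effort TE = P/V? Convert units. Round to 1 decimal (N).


Convert: P = 2143 kW = 2143000 W
V = 91 / 3.6 = 25.2778 m/s
TE = 2143000 / 25.2778
TE = 84778.0 N

84778.0


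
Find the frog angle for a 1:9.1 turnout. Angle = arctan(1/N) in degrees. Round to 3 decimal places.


1/N = 1/9.1 = 0.10989
angle = arctan(0.10989) = 0.109451 rad
angle = 0.109451 * 180/pi = 6.271 degrees

6.271


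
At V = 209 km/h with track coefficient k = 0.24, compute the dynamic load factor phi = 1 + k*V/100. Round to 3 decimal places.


phi = 1 + k * V / 100
phi = 1 + 0.24 * 209 / 100
phi = 1 + 0.5016
phi = 1.502

1.502


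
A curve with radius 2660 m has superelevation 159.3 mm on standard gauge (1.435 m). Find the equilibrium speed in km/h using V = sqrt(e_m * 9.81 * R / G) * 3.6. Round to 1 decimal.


Convert cant: e = 159.3 mm = 0.1593 m
V_ms = sqrt(0.1593 * 9.81 * 2660 / 1.435)
V_ms = sqrt(2896.773366) = 53.8217 m/s
V = 53.8217 * 3.6 = 193.8 km/h

193.8


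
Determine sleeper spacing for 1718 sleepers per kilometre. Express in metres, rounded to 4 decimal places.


Spacing = 1000 m / number of sleepers
Spacing = 1000 / 1718
Spacing = 0.5821 m

0.5821


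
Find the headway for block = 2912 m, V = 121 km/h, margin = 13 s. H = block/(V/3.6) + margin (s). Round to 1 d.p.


V = 121 / 3.6 = 33.6111 m/s
Block traversal time = 2912 / 33.6111 = 86.638 s
Headway = 86.638 + 13
Headway = 99.6 s

99.6


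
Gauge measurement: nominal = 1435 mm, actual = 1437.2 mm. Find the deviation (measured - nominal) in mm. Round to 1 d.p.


Deviation = measured - nominal
Deviation = 1437.2 - 1435
Deviation = 2.2 mm

2.2


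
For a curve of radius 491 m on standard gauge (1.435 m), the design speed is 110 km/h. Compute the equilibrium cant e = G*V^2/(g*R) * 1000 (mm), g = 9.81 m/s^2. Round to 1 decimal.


Convert speed: V = 110 / 3.6 = 30.5556 m/s
Apply formula: e = 1.435 * 30.5556^2 / (9.81 * 491)
e = 1.435 * 933.642 / 4816.71
e = 0.278152 m = 278.2 mm

278.2


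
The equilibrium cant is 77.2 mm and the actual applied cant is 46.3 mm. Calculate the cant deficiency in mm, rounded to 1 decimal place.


Cant deficiency = equilibrium cant - actual cant
CD = 77.2 - 46.3
CD = 30.9 mm

30.9


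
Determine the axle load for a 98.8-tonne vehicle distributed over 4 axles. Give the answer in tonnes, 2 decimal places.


Load per axle = total weight / number of axles
Load = 98.8 / 4
Load = 24.70 tonnes

24.70


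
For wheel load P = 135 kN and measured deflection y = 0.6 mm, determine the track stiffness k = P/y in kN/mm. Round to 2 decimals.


Track stiffness k = P / y
k = 135 / 0.6
k = 225.00 kN/mm

225.00


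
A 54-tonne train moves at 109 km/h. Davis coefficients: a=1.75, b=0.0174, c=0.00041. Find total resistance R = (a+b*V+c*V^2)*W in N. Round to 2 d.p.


b*V = 0.0174 * 109 = 1.8966
c*V^2 = 0.00041 * 11881 = 4.87121
R_per_t = 1.75 + 1.8966 + 4.87121 = 8.51781 N/t
R_total = 8.51781 * 54 = 459.96 N

459.96


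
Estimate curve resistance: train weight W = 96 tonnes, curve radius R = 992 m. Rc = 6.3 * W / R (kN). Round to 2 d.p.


Rc = 6.3 * W / R
Rc = 6.3 * 96 / 992
Rc = 604.8 / 992
Rc = 0.61 kN

0.61


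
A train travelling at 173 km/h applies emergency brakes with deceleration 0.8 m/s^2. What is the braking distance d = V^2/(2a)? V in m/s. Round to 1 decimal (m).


Convert speed: V = 173 / 3.6 = 48.0556 m/s
V^2 = 2309.3364
d = 2309.3364 / (2 * 0.8)
d = 2309.3364 / 1.6
d = 1443.3 m

1443.3


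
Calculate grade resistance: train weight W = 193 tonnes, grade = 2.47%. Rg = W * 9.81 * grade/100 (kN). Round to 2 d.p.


Rg = W * 9.81 * grade / 100
Rg = 193 * 9.81 * 2.47 / 100
Rg = 1893.33 * 0.0247
Rg = 46.77 kN

46.77


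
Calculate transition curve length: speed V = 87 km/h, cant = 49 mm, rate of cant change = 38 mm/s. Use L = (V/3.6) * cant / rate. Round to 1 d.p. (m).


Convert speed: V = 87 / 3.6 = 24.1667 m/s
L = 24.1667 * 49 / 38
L = 1184.1667 / 38
L = 31.2 m

31.2


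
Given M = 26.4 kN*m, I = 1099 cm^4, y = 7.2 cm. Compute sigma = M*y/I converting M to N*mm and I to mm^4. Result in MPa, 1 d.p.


Convert units:
M = 26.4 kN*m = 26400000 N*mm
y = 7.2 cm = 72 mm
I = 1099 cm^4 = 10990000 mm^4
sigma = 26400000 * 72 / 10990000
sigma = 173.0 MPa

173.0


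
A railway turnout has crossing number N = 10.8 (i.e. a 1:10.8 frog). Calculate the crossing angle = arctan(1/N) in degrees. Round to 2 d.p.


1/N = 1/10.8 = 0.092593
angle = arctan(0.092593) = 0.092329 rad
angle = 0.092329 * 180/pi = 5.29 degrees

5.29


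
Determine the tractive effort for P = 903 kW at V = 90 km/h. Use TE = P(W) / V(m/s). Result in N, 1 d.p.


Convert: P = 903 kW = 903000 W
V = 90 / 3.6 = 25.0 m/s
TE = 903000 / 25.0
TE = 36120.0 N

36120.0


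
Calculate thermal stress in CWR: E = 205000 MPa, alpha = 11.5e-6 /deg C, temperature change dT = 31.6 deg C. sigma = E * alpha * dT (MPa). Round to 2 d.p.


sigma = E * alpha * dT
sigma = 205000 * 11.5e-6 * 31.6
sigma = 2.3575 * 31.6
sigma = 74.50 MPa

74.50


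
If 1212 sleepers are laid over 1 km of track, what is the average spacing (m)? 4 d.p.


Spacing = 1000 m / number of sleepers
Spacing = 1000 / 1212
Spacing = 0.8251 m

0.8251


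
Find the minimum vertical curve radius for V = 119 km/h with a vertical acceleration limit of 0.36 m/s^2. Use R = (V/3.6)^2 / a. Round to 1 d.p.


Convert speed: V = 119 / 3.6 = 33.0556 m/s
V^2 = 1092.6698 m^2/s^2
R_v = 1092.6698 / 0.36
R_v = 3035.2 m

3035.2


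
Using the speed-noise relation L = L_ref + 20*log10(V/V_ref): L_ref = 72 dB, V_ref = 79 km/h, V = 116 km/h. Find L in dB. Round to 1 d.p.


V/V_ref = 116 / 79 = 1.468354
log10(1.468354) = 0.166831
20 * 0.166831 = 3.3366
L = 72 + 3.3366 = 75.3 dB

75.3


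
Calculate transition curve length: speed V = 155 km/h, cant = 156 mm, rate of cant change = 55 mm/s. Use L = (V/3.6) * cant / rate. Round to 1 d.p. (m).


Convert speed: V = 155 / 3.6 = 43.0556 m/s
L = 43.0556 * 156 / 55
L = 6716.6667 / 55
L = 122.1 m

122.1


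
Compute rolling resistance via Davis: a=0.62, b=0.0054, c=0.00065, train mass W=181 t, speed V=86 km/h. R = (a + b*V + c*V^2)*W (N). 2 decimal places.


b*V = 0.0054 * 86 = 0.4644
c*V^2 = 0.00065 * 7396 = 4.8074
R_per_t = 0.62 + 0.4644 + 4.8074 = 5.8918 N/t
R_total = 5.8918 * 181 = 1066.42 N

1066.42


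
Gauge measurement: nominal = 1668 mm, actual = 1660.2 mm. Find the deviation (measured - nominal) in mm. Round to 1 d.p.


Deviation = measured - nominal
Deviation = 1660.2 - 1668
Deviation = -7.8 mm

-7.8


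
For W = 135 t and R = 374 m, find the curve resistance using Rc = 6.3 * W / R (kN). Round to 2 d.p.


Rc = 6.3 * W / R
Rc = 6.3 * 135 / 374
Rc = 850.5 / 374
Rc = 2.27 kN

2.27


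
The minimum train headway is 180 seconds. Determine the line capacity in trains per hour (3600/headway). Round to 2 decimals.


Capacity = 3600 / headway
Capacity = 3600 / 180
Capacity = 20.00 trains/hour

20.00


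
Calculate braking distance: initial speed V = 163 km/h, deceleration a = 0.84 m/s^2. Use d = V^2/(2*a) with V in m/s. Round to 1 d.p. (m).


Convert speed: V = 163 / 3.6 = 45.2778 m/s
V^2 = 2050.0772
d = 2050.0772 / (2 * 0.84)
d = 2050.0772 / 1.68
d = 1220.3 m

1220.3


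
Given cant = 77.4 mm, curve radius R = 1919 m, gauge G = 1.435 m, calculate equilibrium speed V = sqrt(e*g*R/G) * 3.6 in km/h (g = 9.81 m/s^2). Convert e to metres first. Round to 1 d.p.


Convert cant: e = 77.4 mm = 0.0774 m
V_ms = sqrt(0.0774 * 9.81 * 1919 / 1.435)
V_ms = sqrt(1015.390374) = 31.8652 m/s
V = 31.8652 * 3.6 = 114.7 km/h

114.7


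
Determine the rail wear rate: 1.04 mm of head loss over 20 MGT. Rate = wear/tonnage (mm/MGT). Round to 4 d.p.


Wear rate = total wear / cumulative tonnage
Rate = 1.04 / 20
Rate = 0.0520 mm/MGT

0.0520


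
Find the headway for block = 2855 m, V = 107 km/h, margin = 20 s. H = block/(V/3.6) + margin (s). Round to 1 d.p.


V = 107 / 3.6 = 29.7222 m/s
Block traversal time = 2855 / 29.7222 = 96.0561 s
Headway = 96.0561 + 20
Headway = 116.1 s

116.1


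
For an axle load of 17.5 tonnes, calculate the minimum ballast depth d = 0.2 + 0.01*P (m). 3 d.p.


d = 0.2 + 0.01 * 17.5
d = 0.2 + 0.175
d = 0.375 m

0.375


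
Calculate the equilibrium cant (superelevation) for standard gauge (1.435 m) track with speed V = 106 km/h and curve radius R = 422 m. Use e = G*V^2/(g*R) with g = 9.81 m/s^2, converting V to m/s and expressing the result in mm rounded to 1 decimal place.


Convert speed: V = 106 / 3.6 = 29.4444 m/s
Apply formula: e = 1.435 * 29.4444^2 / (9.81 * 422)
e = 1.435 * 866.9753 / 4139.82
e = 0.300523 m = 300.5 mm

300.5


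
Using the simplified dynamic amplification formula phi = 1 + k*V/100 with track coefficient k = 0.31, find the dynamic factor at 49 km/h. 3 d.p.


phi = 1 + k * V / 100
phi = 1 + 0.31 * 49 / 100
phi = 1 + 0.1519
phi = 1.152

1.152


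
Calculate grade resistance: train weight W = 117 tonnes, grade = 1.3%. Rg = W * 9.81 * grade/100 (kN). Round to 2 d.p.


Rg = W * 9.81 * grade / 100
Rg = 117 * 9.81 * 1.3 / 100
Rg = 1147.77 * 0.013
Rg = 14.92 kN

14.92


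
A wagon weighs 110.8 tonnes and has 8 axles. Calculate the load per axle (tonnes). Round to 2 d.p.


Load per axle = total weight / number of axles
Load = 110.8 / 8
Load = 13.85 tonnes

13.85


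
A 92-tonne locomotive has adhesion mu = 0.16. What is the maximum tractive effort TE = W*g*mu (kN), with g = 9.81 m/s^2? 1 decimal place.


TE_max = W * g * mu
TE_max = 92 * 9.81 * 0.16
TE_max = 902.52 * 0.16
TE_max = 144.4 kN

144.4


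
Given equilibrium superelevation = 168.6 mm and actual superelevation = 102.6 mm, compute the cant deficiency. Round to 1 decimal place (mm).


Cant deficiency = equilibrium cant - actual cant
CD = 168.6 - 102.6
CD = 66.0 mm

66.0


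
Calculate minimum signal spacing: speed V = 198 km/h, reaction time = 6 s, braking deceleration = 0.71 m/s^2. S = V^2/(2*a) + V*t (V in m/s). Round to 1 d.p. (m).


V = 198 / 3.6 = 55.0 m/s
Braking distance = 55.0^2 / (2*0.71) = 2130.2817 m
Sighting distance = 55.0 * 6 = 330.0 m
S = 2130.2817 + 330.0 = 2460.3 m

2460.3


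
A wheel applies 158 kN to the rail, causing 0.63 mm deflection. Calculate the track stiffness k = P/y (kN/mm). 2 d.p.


Track stiffness k = P / y
k = 158 / 0.63
k = 250.79 kN/mm

250.79


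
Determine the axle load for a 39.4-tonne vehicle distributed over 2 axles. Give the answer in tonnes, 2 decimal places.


Load per axle = total weight / number of axles
Load = 39.4 / 2
Load = 19.70 tonnes

19.70


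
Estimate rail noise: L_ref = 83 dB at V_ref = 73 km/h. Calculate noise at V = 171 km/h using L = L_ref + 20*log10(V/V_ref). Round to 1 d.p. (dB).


V/V_ref = 171 / 73 = 2.342466
log10(2.342466) = 0.369673
20 * 0.369673 = 7.3935
L = 83 + 7.3935 = 90.4 dB

90.4


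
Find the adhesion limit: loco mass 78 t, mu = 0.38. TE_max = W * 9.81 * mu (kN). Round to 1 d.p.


TE_max = W * g * mu
TE_max = 78 * 9.81 * 0.38
TE_max = 765.18 * 0.38
TE_max = 290.8 kN

290.8


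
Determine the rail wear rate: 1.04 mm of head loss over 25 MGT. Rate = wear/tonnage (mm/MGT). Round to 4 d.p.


Wear rate = total wear / cumulative tonnage
Rate = 1.04 / 25
Rate = 0.0416 mm/MGT

0.0416


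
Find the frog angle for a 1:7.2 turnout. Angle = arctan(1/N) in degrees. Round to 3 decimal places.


1/N = 1/7.2 = 0.138889
angle = arctan(0.138889) = 0.138006 rad
angle = 0.138006 * 180/pi = 7.907 degrees

7.907


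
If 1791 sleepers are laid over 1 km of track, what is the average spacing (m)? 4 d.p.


Spacing = 1000 m / number of sleepers
Spacing = 1000 / 1791
Spacing = 0.5583 m

0.5583


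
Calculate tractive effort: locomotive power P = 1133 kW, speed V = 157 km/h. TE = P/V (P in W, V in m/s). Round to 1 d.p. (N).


Convert: P = 1133 kW = 1133000 W
V = 157 / 3.6 = 43.6111 m/s
TE = 1133000 / 43.6111
TE = 25979.6 N

25979.6


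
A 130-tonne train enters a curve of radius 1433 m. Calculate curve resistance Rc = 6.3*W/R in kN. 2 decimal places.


Rc = 6.3 * W / R
Rc = 6.3 * 130 / 1433
Rc = 819.0 / 1433
Rc = 0.57 kN

0.57


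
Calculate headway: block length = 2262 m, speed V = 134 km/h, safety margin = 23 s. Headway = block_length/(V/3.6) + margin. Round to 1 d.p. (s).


V = 134 / 3.6 = 37.2222 m/s
Block traversal time = 2262 / 37.2222 = 60.7701 s
Headway = 60.7701 + 23
Headway = 83.8 s

83.8


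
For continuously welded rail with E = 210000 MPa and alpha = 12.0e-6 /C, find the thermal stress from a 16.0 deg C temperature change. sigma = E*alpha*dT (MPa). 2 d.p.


sigma = E * alpha * dT
sigma = 210000 * 12.0e-6 * 16.0
sigma = 2.52 * 16.0
sigma = 40.32 MPa

40.32


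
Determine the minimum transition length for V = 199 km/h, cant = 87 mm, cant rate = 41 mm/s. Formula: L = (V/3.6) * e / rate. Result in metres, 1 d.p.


Convert speed: V = 199 / 3.6 = 55.2778 m/s
L = 55.2778 * 87 / 41
L = 4809.1667 / 41
L = 117.3 m

117.3


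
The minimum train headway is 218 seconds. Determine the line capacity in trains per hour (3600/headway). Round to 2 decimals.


Capacity = 3600 / headway
Capacity = 3600 / 218
Capacity = 16.51 trains/hour

16.51


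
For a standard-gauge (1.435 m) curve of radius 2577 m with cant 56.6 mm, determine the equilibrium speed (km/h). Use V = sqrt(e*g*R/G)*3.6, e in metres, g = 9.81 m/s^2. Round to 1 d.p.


Convert cant: e = 56.6 mm = 0.0566 m
V_ms = sqrt(0.0566 * 9.81 * 2577 / 1.435)
V_ms = sqrt(997.121214) = 31.5772 m/s
V = 31.5772 * 3.6 = 113.7 km/h

113.7


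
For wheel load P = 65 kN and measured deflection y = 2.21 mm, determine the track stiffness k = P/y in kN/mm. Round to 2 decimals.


Track stiffness k = P / y
k = 65 / 2.21
k = 29.41 kN/mm

29.41


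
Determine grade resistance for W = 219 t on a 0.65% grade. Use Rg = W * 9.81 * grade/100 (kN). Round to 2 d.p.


Rg = W * 9.81 * grade / 100
Rg = 219 * 9.81 * 0.65 / 100
Rg = 2148.39 * 0.0065
Rg = 13.96 kN

13.96


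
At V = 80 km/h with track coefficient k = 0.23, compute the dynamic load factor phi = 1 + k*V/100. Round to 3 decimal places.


phi = 1 + k * V / 100
phi = 1 + 0.23 * 80 / 100
phi = 1 + 0.184
phi = 1.184

1.184


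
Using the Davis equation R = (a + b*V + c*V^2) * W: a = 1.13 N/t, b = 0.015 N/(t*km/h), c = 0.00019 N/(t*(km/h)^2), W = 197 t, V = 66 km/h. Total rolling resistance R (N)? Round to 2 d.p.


b*V = 0.015 * 66 = 0.99
c*V^2 = 0.00019 * 4356 = 0.82764
R_per_t = 1.13 + 0.99 + 0.82764 = 2.94764 N/t
R_total = 2.94764 * 197 = 580.69 N

580.69


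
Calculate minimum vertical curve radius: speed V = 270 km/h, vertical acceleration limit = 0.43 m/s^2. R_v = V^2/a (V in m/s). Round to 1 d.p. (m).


Convert speed: V = 270 / 3.6 = 75.0 m/s
V^2 = 5625.0 m^2/s^2
R_v = 5625.0 / 0.43
R_v = 13081.4 m

13081.4


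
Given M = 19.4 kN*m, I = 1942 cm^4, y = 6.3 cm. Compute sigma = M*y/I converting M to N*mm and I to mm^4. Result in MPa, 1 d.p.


Convert units:
M = 19.4 kN*m = 19400000 N*mm
y = 6.3 cm = 63 mm
I = 1942 cm^4 = 19420000 mm^4
sigma = 19400000 * 63 / 19420000
sigma = 62.9 MPa

62.9


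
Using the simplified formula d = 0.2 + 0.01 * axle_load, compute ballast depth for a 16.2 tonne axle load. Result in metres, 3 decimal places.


d = 0.2 + 0.01 * 16.2
d = 0.2 + 0.162
d = 0.362 m

0.362


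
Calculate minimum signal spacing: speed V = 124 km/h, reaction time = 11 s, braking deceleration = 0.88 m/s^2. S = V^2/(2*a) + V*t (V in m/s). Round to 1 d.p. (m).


V = 124 / 3.6 = 34.4444 m/s
Braking distance = 34.4444^2 / (2*0.88) = 674.1021 m
Sighting distance = 34.4444 * 11 = 378.8889 m
S = 674.1021 + 378.8889 = 1053.0 m

1053.0


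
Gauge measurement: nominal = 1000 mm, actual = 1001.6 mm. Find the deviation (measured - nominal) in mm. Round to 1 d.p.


Deviation = measured - nominal
Deviation = 1001.6 - 1000
Deviation = 1.6 mm

1.6


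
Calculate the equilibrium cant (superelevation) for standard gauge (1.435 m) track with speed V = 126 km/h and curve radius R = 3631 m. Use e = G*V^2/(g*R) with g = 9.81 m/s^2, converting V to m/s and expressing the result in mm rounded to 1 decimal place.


Convert speed: V = 126 / 3.6 = 35.0 m/s
Apply formula: e = 1.435 * 35.0^2 / (9.81 * 3631)
e = 1.435 * 1225.0 / 35620.11
e = 0.049351 m = 49.4 mm

49.4


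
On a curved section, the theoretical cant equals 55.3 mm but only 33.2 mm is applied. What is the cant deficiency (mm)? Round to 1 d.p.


Cant deficiency = equilibrium cant - actual cant
CD = 55.3 - 33.2
CD = 22.1 mm

22.1


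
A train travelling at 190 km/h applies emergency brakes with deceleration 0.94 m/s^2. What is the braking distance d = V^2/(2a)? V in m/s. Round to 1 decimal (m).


Convert speed: V = 190 / 3.6 = 52.7778 m/s
V^2 = 2785.4938
d = 2785.4938 / (2 * 0.94)
d = 2785.4938 / 1.88
d = 1481.6 m

1481.6


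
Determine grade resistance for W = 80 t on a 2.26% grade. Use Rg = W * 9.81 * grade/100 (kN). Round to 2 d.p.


Rg = W * 9.81 * grade / 100
Rg = 80 * 9.81 * 2.26 / 100
Rg = 784.8 * 0.0226
Rg = 17.74 kN

17.74


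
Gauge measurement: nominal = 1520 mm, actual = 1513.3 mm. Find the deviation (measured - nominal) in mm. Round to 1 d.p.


Deviation = measured - nominal
Deviation = 1513.3 - 1520
Deviation = -6.7 mm

-6.7


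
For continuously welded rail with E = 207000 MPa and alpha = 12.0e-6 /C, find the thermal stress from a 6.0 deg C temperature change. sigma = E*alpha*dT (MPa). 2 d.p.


sigma = E * alpha * dT
sigma = 207000 * 12.0e-6 * 6.0
sigma = 2.484 * 6.0
sigma = 14.90 MPa

14.90


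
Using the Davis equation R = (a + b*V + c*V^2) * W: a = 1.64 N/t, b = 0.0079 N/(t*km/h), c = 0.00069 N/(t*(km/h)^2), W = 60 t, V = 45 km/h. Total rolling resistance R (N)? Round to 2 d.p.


b*V = 0.0079 * 45 = 0.3555
c*V^2 = 0.00069 * 2025 = 1.39725
R_per_t = 1.64 + 0.3555 + 1.39725 = 3.39275 N/t
R_total = 3.39275 * 60 = 203.57 N

203.57


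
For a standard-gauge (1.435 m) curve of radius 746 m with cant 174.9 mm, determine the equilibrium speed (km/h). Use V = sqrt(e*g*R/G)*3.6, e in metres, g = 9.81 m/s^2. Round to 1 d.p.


Convert cant: e = 174.9 mm = 0.1749 m
V_ms = sqrt(0.1749 * 9.81 * 746 / 1.435)
V_ms = sqrt(891.960748) = 29.8657 m/s
V = 29.8657 * 3.6 = 107.5 km/h

107.5


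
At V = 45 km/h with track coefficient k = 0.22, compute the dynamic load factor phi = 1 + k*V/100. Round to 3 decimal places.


phi = 1 + k * V / 100
phi = 1 + 0.22 * 45 / 100
phi = 1 + 0.099
phi = 1.099

1.099


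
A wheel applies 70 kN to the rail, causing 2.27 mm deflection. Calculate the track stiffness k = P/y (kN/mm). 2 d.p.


Track stiffness k = P / y
k = 70 / 2.27
k = 30.84 kN/mm

30.84


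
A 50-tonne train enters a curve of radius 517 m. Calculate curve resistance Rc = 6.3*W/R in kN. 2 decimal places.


Rc = 6.3 * W / R
Rc = 6.3 * 50 / 517
Rc = 315.0 / 517
Rc = 0.61 kN

0.61


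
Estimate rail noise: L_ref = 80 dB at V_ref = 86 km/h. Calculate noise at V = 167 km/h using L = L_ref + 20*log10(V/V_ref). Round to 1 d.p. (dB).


V/V_ref = 167 / 86 = 1.94186
log10(1.94186) = 0.288218
20 * 0.288218 = 5.7644
L = 80 + 5.7644 = 85.8 dB

85.8


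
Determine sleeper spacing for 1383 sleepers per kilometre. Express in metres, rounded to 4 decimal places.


Spacing = 1000 m / number of sleepers
Spacing = 1000 / 1383
Spacing = 0.7231 m

0.7231


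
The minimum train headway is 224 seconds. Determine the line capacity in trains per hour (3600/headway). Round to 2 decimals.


Capacity = 3600 / headway
Capacity = 3600 / 224
Capacity = 16.07 trains/hour

16.07


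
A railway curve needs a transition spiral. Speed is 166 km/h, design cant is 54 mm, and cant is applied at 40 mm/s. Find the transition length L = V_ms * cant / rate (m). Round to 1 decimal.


Convert speed: V = 166 / 3.6 = 46.1111 m/s
L = 46.1111 * 54 / 40
L = 2490.0 / 40
L = 62.3 m

62.3


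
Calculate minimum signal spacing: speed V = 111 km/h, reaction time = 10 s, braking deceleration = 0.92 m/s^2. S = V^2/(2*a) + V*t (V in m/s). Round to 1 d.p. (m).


V = 111 / 3.6 = 30.8333 m/s
Braking distance = 30.8333^2 / (2*0.92) = 516.6818 m
Sighting distance = 30.8333 * 10 = 308.3333 m
S = 516.6818 + 308.3333 = 825.0 m

825.0


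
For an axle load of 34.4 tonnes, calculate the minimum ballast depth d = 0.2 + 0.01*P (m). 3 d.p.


d = 0.2 + 0.01 * 34.4
d = 0.2 + 0.344
d = 0.544 m

0.544


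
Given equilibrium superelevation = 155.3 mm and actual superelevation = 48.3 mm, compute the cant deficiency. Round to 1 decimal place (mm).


Cant deficiency = equilibrium cant - actual cant
CD = 155.3 - 48.3
CD = 107.0 mm

107.0


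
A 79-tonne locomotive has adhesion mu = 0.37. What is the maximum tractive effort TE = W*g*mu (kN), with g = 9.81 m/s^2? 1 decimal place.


TE_max = W * g * mu
TE_max = 79 * 9.81 * 0.37
TE_max = 774.99 * 0.37
TE_max = 286.7 kN

286.7


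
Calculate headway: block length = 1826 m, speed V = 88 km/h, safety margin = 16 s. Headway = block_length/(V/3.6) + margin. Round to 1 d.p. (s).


V = 88 / 3.6 = 24.4444 m/s
Block traversal time = 1826 / 24.4444 = 74.7 s
Headway = 74.7 + 16
Headway = 90.7 s

90.7


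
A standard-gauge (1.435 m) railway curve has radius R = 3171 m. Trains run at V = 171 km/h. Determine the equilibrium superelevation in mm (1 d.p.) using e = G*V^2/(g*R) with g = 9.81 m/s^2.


Convert speed: V = 171 / 3.6 = 47.5 m/s
Apply formula: e = 1.435 * 47.5^2 / (9.81 * 3171)
e = 1.435 * 2256.25 / 31107.51
e = 0.104082 m = 104.1 mm

104.1


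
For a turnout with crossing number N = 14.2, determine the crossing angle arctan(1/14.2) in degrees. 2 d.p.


1/N = 1/14.2 = 0.070423
angle = arctan(0.070423) = 0.070306 rad
angle = 0.070306 * 180/pi = 4.03 degrees

4.03


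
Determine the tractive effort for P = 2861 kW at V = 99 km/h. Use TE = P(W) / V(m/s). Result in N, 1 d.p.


Convert: P = 2861 kW = 2861000 W
V = 99 / 3.6 = 27.5 m/s
TE = 2861000 / 27.5
TE = 104036.4 N

104036.4


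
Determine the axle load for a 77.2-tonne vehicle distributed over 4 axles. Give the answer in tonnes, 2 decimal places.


Load per axle = total weight / number of axles
Load = 77.2 / 4
Load = 19.30 tonnes

19.30


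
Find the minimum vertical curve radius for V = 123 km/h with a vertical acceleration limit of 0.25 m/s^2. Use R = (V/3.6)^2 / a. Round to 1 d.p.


Convert speed: V = 123 / 3.6 = 34.1667 m/s
V^2 = 1167.3611 m^2/s^2
R_v = 1167.3611 / 0.25
R_v = 4669.4 m

4669.4


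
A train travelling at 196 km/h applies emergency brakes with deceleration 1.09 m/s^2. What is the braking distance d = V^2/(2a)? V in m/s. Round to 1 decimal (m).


Convert speed: V = 196 / 3.6 = 54.4444 m/s
V^2 = 2964.1975
d = 2964.1975 / (2 * 1.09)
d = 2964.1975 / 2.18
d = 1359.7 m

1359.7


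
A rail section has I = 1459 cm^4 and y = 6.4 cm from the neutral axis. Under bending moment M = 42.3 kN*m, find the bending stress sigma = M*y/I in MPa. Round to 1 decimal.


Convert units:
M = 42.3 kN*m = 42300000 N*mm
y = 6.4 cm = 64 mm
I = 1459 cm^4 = 14590000 mm^4
sigma = 42300000 * 64 / 14590000
sigma = 185.6 MPa

185.6


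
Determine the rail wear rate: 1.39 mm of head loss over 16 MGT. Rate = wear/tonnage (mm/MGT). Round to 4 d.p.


Wear rate = total wear / cumulative tonnage
Rate = 1.39 / 16
Rate = 0.0869 mm/MGT

0.0869


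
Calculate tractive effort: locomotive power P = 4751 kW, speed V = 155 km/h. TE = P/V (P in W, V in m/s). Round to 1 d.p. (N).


Convert: P = 4751 kW = 4751000 W
V = 155 / 3.6 = 43.0556 m/s
TE = 4751000 / 43.0556
TE = 110345.8 N

110345.8


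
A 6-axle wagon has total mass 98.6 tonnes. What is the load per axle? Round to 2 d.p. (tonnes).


Load per axle = total weight / number of axles
Load = 98.6 / 6
Load = 16.43 tonnes

16.43


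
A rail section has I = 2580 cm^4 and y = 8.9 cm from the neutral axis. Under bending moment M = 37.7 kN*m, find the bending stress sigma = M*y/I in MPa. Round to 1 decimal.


Convert units:
M = 37.7 kN*m = 37700000 N*mm
y = 8.9 cm = 89 mm
I = 2580 cm^4 = 25800000 mm^4
sigma = 37700000 * 89 / 25800000
sigma = 130.1 MPa

130.1


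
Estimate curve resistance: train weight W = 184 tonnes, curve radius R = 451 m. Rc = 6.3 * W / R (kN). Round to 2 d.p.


Rc = 6.3 * W / R
Rc = 6.3 * 184 / 451
Rc = 1159.2 / 451
Rc = 2.57 kN

2.57


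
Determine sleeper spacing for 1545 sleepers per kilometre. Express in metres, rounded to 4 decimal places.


Spacing = 1000 m / number of sleepers
Spacing = 1000 / 1545
Spacing = 0.6472 m

0.6472


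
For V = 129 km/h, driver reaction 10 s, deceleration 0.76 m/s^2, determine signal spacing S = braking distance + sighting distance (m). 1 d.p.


V = 129 / 3.6 = 35.8333 m/s
Braking distance = 35.8333^2 / (2*0.76) = 844.7551 m
Sighting distance = 35.8333 * 10 = 358.3333 m
S = 844.7551 + 358.3333 = 1203.1 m

1203.1


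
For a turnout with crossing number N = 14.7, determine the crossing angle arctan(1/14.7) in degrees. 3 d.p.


1/N = 1/14.7 = 0.068027
angle = arctan(0.068027) = 0.067923 rad
angle = 0.067923 * 180/pi = 3.892 degrees

3.892


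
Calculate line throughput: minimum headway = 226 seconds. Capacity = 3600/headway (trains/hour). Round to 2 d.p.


Capacity = 3600 / headway
Capacity = 3600 / 226
Capacity = 15.93 trains/hour

15.93


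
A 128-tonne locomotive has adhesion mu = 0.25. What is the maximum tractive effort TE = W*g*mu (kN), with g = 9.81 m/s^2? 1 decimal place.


TE_max = W * g * mu
TE_max = 128 * 9.81 * 0.25
TE_max = 1255.68 * 0.25
TE_max = 313.9 kN

313.9


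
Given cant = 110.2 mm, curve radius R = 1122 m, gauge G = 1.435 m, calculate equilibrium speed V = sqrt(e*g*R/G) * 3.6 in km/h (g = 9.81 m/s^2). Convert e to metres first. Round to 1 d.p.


Convert cant: e = 110.2 mm = 0.1102 m
V_ms = sqrt(0.1102 * 9.81 * 1122 / 1.435)
V_ms = sqrt(845.262414) = 29.0734 m/s
V = 29.0734 * 3.6 = 104.7 km/h

104.7


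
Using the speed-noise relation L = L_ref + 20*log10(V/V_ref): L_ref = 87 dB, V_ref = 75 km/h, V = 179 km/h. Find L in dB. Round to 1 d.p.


V/V_ref = 179 / 75 = 2.386667
log10(2.386667) = 0.377792
20 * 0.377792 = 7.5558
L = 87 + 7.5558 = 94.6 dB

94.6


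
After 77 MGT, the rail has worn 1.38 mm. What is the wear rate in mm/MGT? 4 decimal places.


Wear rate = total wear / cumulative tonnage
Rate = 1.38 / 77
Rate = 0.0179 mm/MGT

0.0179


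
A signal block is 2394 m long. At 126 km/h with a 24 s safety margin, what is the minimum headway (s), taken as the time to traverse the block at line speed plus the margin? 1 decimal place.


V = 126 / 3.6 = 35.0 m/s
Block traversal time = 2394 / 35.0 = 68.4 s
Headway = 68.4 + 24
Headway = 92.4 s

92.4


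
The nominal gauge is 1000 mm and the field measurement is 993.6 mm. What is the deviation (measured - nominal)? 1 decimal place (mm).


Deviation = measured - nominal
Deviation = 993.6 - 1000
Deviation = -6.4 mm

-6.4


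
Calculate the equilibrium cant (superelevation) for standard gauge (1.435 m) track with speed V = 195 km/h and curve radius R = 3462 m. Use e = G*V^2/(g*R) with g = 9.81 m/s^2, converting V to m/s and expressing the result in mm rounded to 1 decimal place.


Convert speed: V = 195 / 3.6 = 54.1667 m/s
Apply formula: e = 1.435 * 54.1667^2 / (9.81 * 3462)
e = 1.435 * 2934.0278 / 33962.22
e = 0.123971 m = 124.0 mm

124.0


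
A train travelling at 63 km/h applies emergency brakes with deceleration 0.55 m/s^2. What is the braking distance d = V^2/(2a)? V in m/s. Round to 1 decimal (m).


Convert speed: V = 63 / 3.6 = 17.5 m/s
V^2 = 306.25
d = 306.25 / (2 * 0.55)
d = 306.25 / 1.1
d = 278.4 m

278.4


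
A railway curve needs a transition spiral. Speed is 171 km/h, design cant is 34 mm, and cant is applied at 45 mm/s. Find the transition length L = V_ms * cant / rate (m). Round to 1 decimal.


Convert speed: V = 171 / 3.6 = 47.5 m/s
L = 47.5 * 34 / 45
L = 1615.0 / 45
L = 35.9 m

35.9


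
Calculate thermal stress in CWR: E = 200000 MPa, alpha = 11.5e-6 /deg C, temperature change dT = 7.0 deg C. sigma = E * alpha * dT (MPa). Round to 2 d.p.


sigma = E * alpha * dT
sigma = 200000 * 11.5e-6 * 7.0
sigma = 2.3 * 7.0
sigma = 16.10 MPa

16.10


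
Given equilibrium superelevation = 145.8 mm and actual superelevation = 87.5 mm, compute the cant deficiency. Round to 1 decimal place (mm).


Cant deficiency = equilibrium cant - actual cant
CD = 145.8 - 87.5
CD = 58.3 mm

58.3


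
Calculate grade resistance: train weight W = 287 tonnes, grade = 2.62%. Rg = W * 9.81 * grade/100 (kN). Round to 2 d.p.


Rg = W * 9.81 * grade / 100
Rg = 287 * 9.81 * 2.62 / 100
Rg = 2815.47 * 0.0262
Rg = 73.77 kN

73.77


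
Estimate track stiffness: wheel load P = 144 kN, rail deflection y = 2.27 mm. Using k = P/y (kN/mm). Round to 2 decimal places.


Track stiffness k = P / y
k = 144 / 2.27
k = 63.44 kN/mm

63.44


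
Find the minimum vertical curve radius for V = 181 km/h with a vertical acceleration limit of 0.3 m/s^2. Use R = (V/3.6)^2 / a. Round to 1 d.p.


Convert speed: V = 181 / 3.6 = 50.2778 m/s
V^2 = 2527.8549 m^2/s^2
R_v = 2527.8549 / 0.3
R_v = 8426.2 m

8426.2


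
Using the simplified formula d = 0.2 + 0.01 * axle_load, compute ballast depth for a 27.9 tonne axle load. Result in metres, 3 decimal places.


d = 0.2 + 0.01 * 27.9
d = 0.2 + 0.279
d = 0.479 m

0.479


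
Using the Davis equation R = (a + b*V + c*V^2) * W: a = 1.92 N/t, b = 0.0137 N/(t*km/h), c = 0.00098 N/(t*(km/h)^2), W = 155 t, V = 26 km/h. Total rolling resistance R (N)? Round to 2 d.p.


b*V = 0.0137 * 26 = 0.3562
c*V^2 = 0.00098 * 676 = 0.66248
R_per_t = 1.92 + 0.3562 + 0.66248 = 2.93868 N/t
R_total = 2.93868 * 155 = 455.50 N

455.50


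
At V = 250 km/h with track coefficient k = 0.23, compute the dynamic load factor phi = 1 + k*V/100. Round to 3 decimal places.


phi = 1 + k * V / 100
phi = 1 + 0.23 * 250 / 100
phi = 1 + 0.575
phi = 1.575

1.575


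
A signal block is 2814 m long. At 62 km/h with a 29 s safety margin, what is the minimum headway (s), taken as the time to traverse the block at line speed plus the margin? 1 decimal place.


V = 62 / 3.6 = 17.2222 m/s
Block traversal time = 2814 / 17.2222 = 163.3935 s
Headway = 163.3935 + 29
Headway = 192.4 s

192.4


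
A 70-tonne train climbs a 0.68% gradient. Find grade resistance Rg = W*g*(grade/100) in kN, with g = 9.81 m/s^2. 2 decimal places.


Rg = W * 9.81 * grade / 100
Rg = 70 * 9.81 * 0.68 / 100
Rg = 686.7 * 0.0068
Rg = 4.67 kN

4.67


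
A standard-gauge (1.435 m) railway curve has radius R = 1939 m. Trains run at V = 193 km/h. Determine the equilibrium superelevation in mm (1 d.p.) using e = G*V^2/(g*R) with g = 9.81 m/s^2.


Convert speed: V = 193 / 3.6 = 53.6111 m/s
Apply formula: e = 1.435 * 53.6111^2 / (9.81 * 1939)
e = 1.435 * 2874.1512 / 19021.59
e = 0.216828 m = 216.8 mm

216.8


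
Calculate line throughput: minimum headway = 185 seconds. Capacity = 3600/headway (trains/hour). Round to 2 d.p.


Capacity = 3600 / headway
Capacity = 3600 / 185
Capacity = 19.46 trains/hour

19.46


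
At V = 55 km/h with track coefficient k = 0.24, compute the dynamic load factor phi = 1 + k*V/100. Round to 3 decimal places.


phi = 1 + k * V / 100
phi = 1 + 0.24 * 55 / 100
phi = 1 + 0.132
phi = 1.132

1.132


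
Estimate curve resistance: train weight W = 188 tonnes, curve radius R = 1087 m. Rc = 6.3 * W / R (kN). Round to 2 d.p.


Rc = 6.3 * W / R
Rc = 6.3 * 188 / 1087
Rc = 1184.4 / 1087
Rc = 1.09 kN

1.09


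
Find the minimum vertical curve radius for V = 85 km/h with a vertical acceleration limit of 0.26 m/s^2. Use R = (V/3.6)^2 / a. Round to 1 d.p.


Convert speed: V = 85 / 3.6 = 23.6111 m/s
V^2 = 557.4846 m^2/s^2
R_v = 557.4846 / 0.26
R_v = 2144.2 m

2144.2


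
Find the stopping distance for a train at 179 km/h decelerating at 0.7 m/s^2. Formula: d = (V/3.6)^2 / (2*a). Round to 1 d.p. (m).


Convert speed: V = 179 / 3.6 = 49.7222 m/s
V^2 = 2472.2994
d = 2472.2994 / (2 * 0.7)
d = 2472.2994 / 1.4
d = 1765.9 m

1765.9


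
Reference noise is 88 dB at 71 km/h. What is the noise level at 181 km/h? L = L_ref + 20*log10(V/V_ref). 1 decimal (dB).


V/V_ref = 181 / 71 = 2.549296
log10(2.549296) = 0.40642
20 * 0.40642 = 8.1284
L = 88 + 8.1284 = 96.1 dB

96.1


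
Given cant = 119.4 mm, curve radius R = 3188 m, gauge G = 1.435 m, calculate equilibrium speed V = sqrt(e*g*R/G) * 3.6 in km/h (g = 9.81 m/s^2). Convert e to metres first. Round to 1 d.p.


Convert cant: e = 119.4 mm = 0.1194 m
V_ms = sqrt(0.1194 * 9.81 * 3188 / 1.435)
V_ms = sqrt(2602.194447) = 51.0117 m/s
V = 51.0117 * 3.6 = 183.6 km/h

183.6


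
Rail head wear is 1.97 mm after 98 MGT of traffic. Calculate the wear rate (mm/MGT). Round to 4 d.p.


Wear rate = total wear / cumulative tonnage
Rate = 1.97 / 98
Rate = 0.0201 mm/MGT

0.0201


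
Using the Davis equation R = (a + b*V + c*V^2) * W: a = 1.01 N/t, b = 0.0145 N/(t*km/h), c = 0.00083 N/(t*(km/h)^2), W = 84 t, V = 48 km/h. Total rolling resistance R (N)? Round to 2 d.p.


b*V = 0.0145 * 48 = 0.696
c*V^2 = 0.00083 * 2304 = 1.91232
R_per_t = 1.01 + 0.696 + 1.91232 = 3.61832 N/t
R_total = 3.61832 * 84 = 303.94 N

303.94


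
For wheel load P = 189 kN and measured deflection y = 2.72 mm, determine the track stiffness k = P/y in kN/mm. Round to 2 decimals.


Track stiffness k = P / y
k = 189 / 2.72
k = 69.49 kN/mm

69.49


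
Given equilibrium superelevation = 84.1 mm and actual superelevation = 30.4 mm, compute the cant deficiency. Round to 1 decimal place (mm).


Cant deficiency = equilibrium cant - actual cant
CD = 84.1 - 30.4
CD = 53.7 mm

53.7


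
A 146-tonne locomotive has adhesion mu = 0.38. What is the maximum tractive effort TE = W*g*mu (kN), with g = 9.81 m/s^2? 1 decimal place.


TE_max = W * g * mu
TE_max = 146 * 9.81 * 0.38
TE_max = 1432.26 * 0.38
TE_max = 544.3 kN

544.3


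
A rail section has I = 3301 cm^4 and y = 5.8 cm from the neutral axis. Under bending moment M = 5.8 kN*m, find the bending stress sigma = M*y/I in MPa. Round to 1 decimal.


Convert units:
M = 5.8 kN*m = 5800000 N*mm
y = 5.8 cm = 58 mm
I = 3301 cm^4 = 33010000 mm^4
sigma = 5800000 * 58 / 33010000
sigma = 10.2 MPa

10.2


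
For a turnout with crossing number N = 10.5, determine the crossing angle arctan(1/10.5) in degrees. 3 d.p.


1/N = 1/10.5 = 0.095238
angle = arctan(0.095238) = 0.094952 rad
angle = 0.094952 * 180/pi = 5.440 degrees

5.440


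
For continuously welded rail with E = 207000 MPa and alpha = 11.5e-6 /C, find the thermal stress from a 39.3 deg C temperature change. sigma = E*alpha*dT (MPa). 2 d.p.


sigma = E * alpha * dT
sigma = 207000 * 11.5e-6 * 39.3
sigma = 2.3805 * 39.3
sigma = 93.55 MPa

93.55


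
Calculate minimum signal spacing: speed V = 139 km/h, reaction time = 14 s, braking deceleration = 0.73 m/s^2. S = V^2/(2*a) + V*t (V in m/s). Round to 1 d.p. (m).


V = 139 / 3.6 = 38.6111 m/s
Braking distance = 38.6111^2 / (2*0.73) = 1021.1082 m
Sighting distance = 38.6111 * 14 = 540.5556 m
S = 1021.1082 + 540.5556 = 1561.7 m

1561.7


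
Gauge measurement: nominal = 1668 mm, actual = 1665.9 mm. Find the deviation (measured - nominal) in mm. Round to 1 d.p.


Deviation = measured - nominal
Deviation = 1665.9 - 1668
Deviation = -2.1 mm

-2.1


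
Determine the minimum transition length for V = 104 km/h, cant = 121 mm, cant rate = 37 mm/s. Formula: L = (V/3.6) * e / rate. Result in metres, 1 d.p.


Convert speed: V = 104 / 3.6 = 28.8889 m/s
L = 28.8889 * 121 / 37
L = 3495.5556 / 37
L = 94.5 m

94.5


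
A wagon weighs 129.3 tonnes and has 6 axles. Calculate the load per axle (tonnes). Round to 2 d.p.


Load per axle = total weight / number of axles
Load = 129.3 / 6
Load = 21.55 tonnes

21.55


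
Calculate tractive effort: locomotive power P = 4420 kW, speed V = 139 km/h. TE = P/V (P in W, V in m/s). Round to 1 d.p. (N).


Convert: P = 4420 kW = 4420000 W
V = 139 / 3.6 = 38.6111 m/s
TE = 4420000 / 38.6111
TE = 114474.8 N

114474.8
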